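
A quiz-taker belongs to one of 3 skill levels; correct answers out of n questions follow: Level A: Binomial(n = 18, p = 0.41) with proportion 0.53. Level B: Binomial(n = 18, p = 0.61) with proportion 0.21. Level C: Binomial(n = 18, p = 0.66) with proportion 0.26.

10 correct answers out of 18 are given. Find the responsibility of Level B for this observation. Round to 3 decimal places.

0.311

Posterior ∝ prior × likelihood, so P(k | x) ∝ π_k f_k(x); normalise over all components.
Evaluate each component's likelihood at the observed value:
  L_A = C(18,10)·0.41^10·0.59^8 = 43758·0.000134227·0.014683 = 0.0862407
  L_B = C(18,10)·0.61^10·0.39^8 = 43758·0.00713343·0.000535201 = 0.16706
  L_C = C(18,10)·0.66^10·0.34^8 = 43758·0.0156834·0.000178579 = 0.122554
Prior × likelihood for each component:
  π_A·L_A = 0.53 × 0.0862407 = 0.0457076
  π_B·L_B = 0.21 × 0.16706 = 0.0350826
  π_C·L_C = 0.26 × 0.122554 = 0.0318641
Normaliser: 0.0457076 + 0.0350826 + 0.0318641 = 0.112654
So the posterior for Level B is 0.0350826 / 0.112654 ≈ 0.311.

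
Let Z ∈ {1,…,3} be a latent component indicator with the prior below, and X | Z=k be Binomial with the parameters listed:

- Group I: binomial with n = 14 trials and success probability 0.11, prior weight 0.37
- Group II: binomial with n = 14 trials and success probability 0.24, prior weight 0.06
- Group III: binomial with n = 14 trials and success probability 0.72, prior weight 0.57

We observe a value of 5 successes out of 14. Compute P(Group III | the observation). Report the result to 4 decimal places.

Posterior ∝ prior × likelihood, so P(k | x) ∝ P(Z=k) f_k(x); normalise over all components.
Evaluate each component's likelihood at the observed value:
  p_I = 0.0112963
  p_II = 0.134847
  p_III = 0.00409778
Prior × likelihood for each component:
  P(Z=I)·p_I = 0.37 × 0.0112963 = 0.00417964
  P(Z=II)·p_II = 0.06 × 0.134847 = 0.00809084
  P(Z=III)·p_III = 0.57 × 0.00409778 = 0.00233574
Marginal: 0.00417964 + 0.00809084 + 0.00233574 = 0.0146062
P(Group III | 5 successes out of 14) ≈ 0.1599

0.1599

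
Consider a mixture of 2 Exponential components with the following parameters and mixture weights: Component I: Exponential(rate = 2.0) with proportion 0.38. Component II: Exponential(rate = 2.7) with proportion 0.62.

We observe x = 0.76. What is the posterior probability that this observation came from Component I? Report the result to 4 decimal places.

0.4359

The responsibility of component k is π_k f_k(x) divided by Σ_j π_j f_j(x).
Evaluate each component's likelihood at the observed value:
  p_I = 2.0·e^(−2.0·0.76) = 2.0·e^(−1.5200) = 0.437424
  p_II = 2.7·e^(−2.7·0.76) = 2.7·e^(−2.0520) = 0.34689
Prior × likelihood for each component:
  π_I·p_I = 0.38 × 0.437424 = 0.166221
  π_II·p_II = 0.62 × 0.34689 = 0.215072
Denominator: 0.166221 + 0.215072 = 0.381293
So the posterior for Component I is 0.166221 / 0.381293 ≈ 0.4359.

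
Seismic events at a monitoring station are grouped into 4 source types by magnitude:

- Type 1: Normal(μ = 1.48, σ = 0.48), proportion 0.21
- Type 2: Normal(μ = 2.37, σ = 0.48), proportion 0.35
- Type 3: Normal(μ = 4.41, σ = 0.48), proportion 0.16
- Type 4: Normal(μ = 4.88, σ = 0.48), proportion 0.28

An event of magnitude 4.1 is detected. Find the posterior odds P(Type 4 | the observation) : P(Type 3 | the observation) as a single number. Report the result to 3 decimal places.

0.576

Since P(k|x) ∝ π_k f_k(x), the posterior odds are π_i f_i(x) / (π_j f_j(x)).
Component likelihoods at x = 4.1:
  p_1 = 2.81912e-07
  p_2 = 0.00125581
  p_3 = 0.674678
  p_4 = 0.221955
Posterior odds = (π_4·p_4) / (π_3·p_3) = (0.28·0.221955) / (0.16·0.674678) = 0.0621473 / 0.107948 ≈ 0.576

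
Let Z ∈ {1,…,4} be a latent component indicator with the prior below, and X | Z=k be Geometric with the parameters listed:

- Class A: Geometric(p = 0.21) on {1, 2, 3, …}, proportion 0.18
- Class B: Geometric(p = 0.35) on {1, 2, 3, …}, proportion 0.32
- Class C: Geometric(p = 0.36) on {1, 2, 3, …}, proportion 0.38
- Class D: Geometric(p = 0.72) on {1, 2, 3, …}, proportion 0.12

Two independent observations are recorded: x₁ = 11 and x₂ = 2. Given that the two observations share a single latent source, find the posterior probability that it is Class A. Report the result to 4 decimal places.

The responsibility of component k is P(Z=k) f_k(x) divided by Σ_j P(Z=j) f_j(x).
Since both observations come from the same component, the likelihood for component k is f_k(x₁)·f_k(x₂).
  L_A = [0.21·(1−0.21)^10 = 0.21·0.0946828 = 0.0198834] × [0.1659] = 0.00329865
  L_B = [0.35·(1−0.35)^10 = 0.35·0.0134627 = 0.00471196] × [0.2275] = 0.00107197
  L_C = [0.36·(1−0.36)^10 = 0.36·0.0115292 = 0.00415052] × [0.2304] = 0.000956279
  L_D = [0.72·(1−0.72)^10 = 0.72·2.96197e-06 = 2.13262e-06] × [0.2016] = 4.29936e-07
Unnormalised posteriors:
  P(Z=A)·L_A = 0.18 × 0.00329865 = 0.000593757
  P(Z=B)·L_B = 0.32 × 0.00107197 = 0.000343031
  P(Z=C)·L_C = 0.38 × 0.000956279 = 0.000363386
  P(Z=D)·L_D = 0.12 × 4.29936e-07 = 5.15923e-08
Denominator: 0.000593757 + 0.000343031 + 0.000363386 + 5.15923e-08 = 0.00130023
Responsibility of Class A: 0.000593757 / 0.00130023 ≈ 0.4567

0.4567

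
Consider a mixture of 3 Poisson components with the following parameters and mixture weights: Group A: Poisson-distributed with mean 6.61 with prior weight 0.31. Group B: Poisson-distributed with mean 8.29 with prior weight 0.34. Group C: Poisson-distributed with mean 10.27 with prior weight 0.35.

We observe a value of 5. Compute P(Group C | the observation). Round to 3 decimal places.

Apply Bayes' rule: the posterior for each component is proportional to its prior times its likelihood at x.
Poisson probabilities:
  L_A = 0.141625
  L_B = 0.0819012
  L_C = 0.0329964
Prior × likelihood for each component:
  π_A·L_A = 0.31 × 0.141625 = 0.0439037
  π_B·L_B = 0.34 × 0.0819012 = 0.0278464
  π_C·L_C = 0.35 × 0.0329964 = 0.0115487
Marginal: 0.0439037 + 0.0278464 + 0.0115487 = 0.0832989
Responsibility of Group C: 0.0115487 / 0.0832989 ≈ 0.139

0.139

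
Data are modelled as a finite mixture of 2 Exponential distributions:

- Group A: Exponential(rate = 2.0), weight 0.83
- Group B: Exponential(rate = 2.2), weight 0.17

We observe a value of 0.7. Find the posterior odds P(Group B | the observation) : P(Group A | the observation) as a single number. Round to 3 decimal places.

Since P(k|x) ∝ π_k f_k(x), the posterior odds are π_i f_i(x) / (π_j f_j(x)).
Component likelihoods at x = 0.7:
  p_A = 2.0·e^(−2.0·0.7) = 2.0·e^(−1.4000) = 0.493194
  p_B = 2.2·e^(−2.2·0.7) = 2.2·e^(−1.5400) = 0.471638
Posterior odds = (π_B·p_B) / (π_A·p_A) = (0.17·0.471638) / (0.83·0.493194) = 0.0801785 / 0.409351 ≈ 0.196

0.196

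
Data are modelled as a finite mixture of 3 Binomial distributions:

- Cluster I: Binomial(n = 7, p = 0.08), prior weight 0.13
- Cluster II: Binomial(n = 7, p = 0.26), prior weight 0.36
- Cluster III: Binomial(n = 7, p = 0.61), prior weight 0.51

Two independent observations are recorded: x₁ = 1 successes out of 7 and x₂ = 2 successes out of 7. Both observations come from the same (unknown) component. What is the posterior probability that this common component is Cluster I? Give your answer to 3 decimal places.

P(component k | x) = P(Z=k)·f_k(x) / marginal(x), where marginal(x) = Σ_j P(Z=j)·f_j(x).
Since both observations come from the same component, the likelihood for component k is f_k(x₁)·f_k(x₂).
  L_I = [0.339559] × [0.0885806] = 0.0300783
  L_II = [0.298856] × [0.31501] = 0.0941426
  L_III = [0.015025] × [0.0705021] = 0.0010593
Unnormalised posteriors:
  P(Z=I)·L_I = 0.13 × 0.0300783 = 0.00391018
  P(Z=II)·L_II = 0.36 × 0.0941426 = 0.0338913
  P(Z=III)·L_III = 0.51 × 0.0010593 = 0.000540241
Marginal: 0.00391018 + 0.0338913 + 0.000540241 = 0.0383418
P(Cluster I | data) = 0.00391018 / 0.0383418 ≈ 0.102

0.102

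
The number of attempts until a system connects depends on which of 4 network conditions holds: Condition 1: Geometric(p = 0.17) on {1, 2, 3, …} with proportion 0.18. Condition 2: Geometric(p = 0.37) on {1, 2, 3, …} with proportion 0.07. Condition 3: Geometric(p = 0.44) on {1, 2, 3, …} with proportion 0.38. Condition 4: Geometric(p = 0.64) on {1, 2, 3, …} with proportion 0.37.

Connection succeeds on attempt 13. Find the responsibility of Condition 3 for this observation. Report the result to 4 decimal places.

0.0450

The responsibility of component k is π_k f_k(x) divided by Σ_j π_j f_j(x).
Component likelihoods at x = 13:
  L_1 = 0.0181713
  L_2 = 0.0014464
  L_3 = 0.000418513
  L_4 = 3.03256e-06
Prior × likelihood for each component:
  π_1·L_1 = 0.18 × 0.0181713 = 0.00327083
  π_2·L_2 = 0.07 × 0.0014464 = 0.000101248
  π_3·L_3 = 0.38 × 0.000418513 = 0.000159035
  π_4·L_4 = 0.37 × 3.03256e-06 = 1.12205e-06
Normaliser: 0.00327083 + 0.000101248 + 0.000159035 + 1.12205e-06 = 0.00353224
Responsibility of Condition 3: 0.000159035 / 0.00353224 ≈ 0.0450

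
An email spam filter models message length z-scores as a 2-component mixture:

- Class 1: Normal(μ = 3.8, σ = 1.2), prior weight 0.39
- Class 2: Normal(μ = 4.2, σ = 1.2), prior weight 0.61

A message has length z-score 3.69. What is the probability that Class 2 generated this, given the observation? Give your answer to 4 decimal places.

0.5893

By Bayes' theorem, P(k | x) = π_k f_k(x) / Σ_j π_j f_j(x).
Evaluate each component's likelihood at the observed value:
  L_1 = 0.331058
  L_2 = 0.303743
Multiply by the mixture weights:
  π_1·L_1 = 0.39 × 0.331058 = 0.129113
  π_2·L_2 = 0.61 × 0.303743 = 0.185283
Marginal: 0.129113 + 0.185283 = 0.314396
So the posterior for Class 2 is 0.185283 / 0.314396 ≈ 0.5893.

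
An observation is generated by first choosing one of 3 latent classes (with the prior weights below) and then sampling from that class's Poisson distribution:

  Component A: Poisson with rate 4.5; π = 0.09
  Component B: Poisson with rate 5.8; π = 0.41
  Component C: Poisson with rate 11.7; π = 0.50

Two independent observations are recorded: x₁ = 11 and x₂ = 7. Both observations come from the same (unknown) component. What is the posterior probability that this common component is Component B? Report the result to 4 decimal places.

Apply Bayes' rule: the posterior for each component is proportional to its prior times its likelihood at x.
Since both observations come from the same component, the likelihood for component k is f_k(x₁)·f_k(x₂).
  p_A = [e^(−4.5)·4.5^11/11! = 0.00426439] × [0.0823629] = 0.000351228
  p_B = [e^(−5.8)·5.8^11/11! = 0.0189515] × [0.132635] = 0.00251363
  p_C = [e^(−11.7)·11.7^11/11! = 0.116854] × [0.0493884] = 0.00577123
Unnormalised posteriors:
  π_A·p_A = 0.09 × 0.000351228 = 3.16105e-05
  π_B·p_B = 0.41 × 0.00251363 = 0.00103059
  π_C·p_C = 0.50 × 0.00577123 = 0.00288561
Denominator: 3.16105e-05 + 0.00103059 + 0.00288561 = 0.00394781
So the posterior for Component B is 0.00103059 / 0.00394781 ≈ 0.2611.

0.2611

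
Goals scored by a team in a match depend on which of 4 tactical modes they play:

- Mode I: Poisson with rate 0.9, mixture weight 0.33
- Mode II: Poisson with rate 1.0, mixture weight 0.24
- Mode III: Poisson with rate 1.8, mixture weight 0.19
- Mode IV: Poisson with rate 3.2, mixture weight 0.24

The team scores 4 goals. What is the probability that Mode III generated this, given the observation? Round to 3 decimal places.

0.215

Apply Bayes' rule: the posterior for each component is proportional to its prior times its likelihood at x.
Poisson probabilities:
  f_I = e^(−0.9)·0.9^4/4! = 0.0111146
  f_II = e^(−1.0)·1.0^4/4! = 0.0153283
  f_III = e^(−1.8)·1.8^4/4! = 0.0723017
  f_IV = e^(−3.2)·3.2^4/4! = 0.178093
Unnormalised posteriors:
  π_I·f_I = 0.33 × 0.0111146 = 0.00366782
  π_II·f_II = 0.24 × 0.0153283 = 0.00367879
  π_III·f_III = 0.19 × 0.0723017 = 0.0137373
  π_IV·f_IV = 0.24 × 0.178093 = 0.0427423
Sum: 0.00366782 + 0.00367879 + 0.0137373 + 0.0427423 = 0.0638262
So the posterior for Mode III is 0.0137373 / 0.0638262 ≈ 0.215.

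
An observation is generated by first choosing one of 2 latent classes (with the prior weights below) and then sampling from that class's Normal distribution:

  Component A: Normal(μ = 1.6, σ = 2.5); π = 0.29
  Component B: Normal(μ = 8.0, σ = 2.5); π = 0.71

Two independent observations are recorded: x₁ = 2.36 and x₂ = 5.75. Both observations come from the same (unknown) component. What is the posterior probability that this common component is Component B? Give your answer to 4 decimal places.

Apply Bayes' rule: the posterior for each component is proportional to its prior times its likelihood at x.
Since both observations come from the same component, the likelihood for component k is f_k(x₁)·f_k(x₂).
  f_A = [(1/(2.5·√(2π)))·exp(−(2.36−1.6)²/(2·2.5²)) = 0.159577·exp(-0.04621) = 0.152371] × [0.0402345] = 0.00613058
  f_B = [(1/(2.5·√(2π)))·exp(−(2.36−8.0)²/(2·2.5²)) = 0.159577·exp(-2.54477) = 0.0125254] × [0.106434] = 0.00133313
Prior × likelihood for each component:
  π_A·f_A = 0.29 × 0.00613058 = 0.00177787
  π_B·f_B = 0.71 × 0.00133313 = 0.000946522
Denominator: 0.00177787 + 0.000946522 = 0.00272439
So the posterior for Component B is 0.000946522 / 0.00272439 ≈ 0.3474.

0.3474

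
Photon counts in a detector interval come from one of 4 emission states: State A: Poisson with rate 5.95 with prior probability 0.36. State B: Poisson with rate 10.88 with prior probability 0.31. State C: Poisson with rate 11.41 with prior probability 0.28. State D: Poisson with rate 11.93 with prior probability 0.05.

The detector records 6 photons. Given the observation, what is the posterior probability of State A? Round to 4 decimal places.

By Bayes' theorem, P(k | x) = π_k f_k(x) / Σ_j π_j f_j(x).
Evaluate each component's likelihood at the observed value:
  L_A = 0.160589
  L_B = 0.0433827
  L_C = 0.0339689
  L_D = 0.0263862
Unnormalised posteriors:
  π_A·L_A = 0.36 × 0.160589 = 0.0578122
  π_B·L_B = 0.31 × 0.0433827 = 0.0134486
  π_C·L_C = 0.28 × 0.0339689 = 0.00951129
  π_D·L_D = 0.05 × 0.0263862 = 0.00131931
Evidence: 0.0578122 + 0.0134486 + 0.00951129 + 0.00131931 = 0.0820915
P(State A | data) = 0.0578122 / 0.0820915 ≈ 0.7042

0.7042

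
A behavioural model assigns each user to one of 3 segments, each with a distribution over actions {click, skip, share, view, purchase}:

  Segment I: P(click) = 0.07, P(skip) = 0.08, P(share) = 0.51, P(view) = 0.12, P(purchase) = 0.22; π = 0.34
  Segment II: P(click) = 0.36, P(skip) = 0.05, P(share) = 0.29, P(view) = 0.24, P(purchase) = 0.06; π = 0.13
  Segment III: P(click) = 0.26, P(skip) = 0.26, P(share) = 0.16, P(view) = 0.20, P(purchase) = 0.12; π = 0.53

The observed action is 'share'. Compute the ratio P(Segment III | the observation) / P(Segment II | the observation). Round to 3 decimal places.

Only the two components matter; the odds are (π_i f_i(x)) / (π_j f_j(x)).
Categorical probabilities:
  L_I = P(share | comp) = 0.51
  L_II = P(share | comp) = 0.29
  L_III = P(share | comp) = 0.16
0.0848 / 0.0377 ≈ 2.249

2.249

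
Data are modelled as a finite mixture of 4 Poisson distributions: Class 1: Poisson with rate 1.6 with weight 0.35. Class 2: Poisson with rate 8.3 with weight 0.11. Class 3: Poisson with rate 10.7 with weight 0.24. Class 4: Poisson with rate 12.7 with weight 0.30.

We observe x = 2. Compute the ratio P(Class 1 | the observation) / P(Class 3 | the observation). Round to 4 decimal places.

Since P(k|x) ∝ π_k f_k(x), the posterior odds are π_i f_i(x) / (π_j f_j(x)).
Component likelihoods at x = 2:
  p_1 = e^(−1.6)·1.6^2/2! = 0.258428
  p_2 = e^(−8.3)·8.3^2/2! = 0.00856016
  p_3 = e^(−10.7)·10.7^2/2! = 0.00129058
  p_4 = e^(−12.7)·12.7^2/2! = 0.000246058
Odds = (0.35/0.24) × (0.258428/0.00129058) = 1.45833 × 200.241 ≈ 292.0176

292.0176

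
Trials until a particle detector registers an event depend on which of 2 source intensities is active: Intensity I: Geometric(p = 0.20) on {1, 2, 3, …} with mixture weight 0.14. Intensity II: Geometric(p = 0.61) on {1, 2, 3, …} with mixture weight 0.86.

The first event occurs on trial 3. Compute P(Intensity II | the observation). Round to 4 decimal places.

0.8166

The responsibility of component k is w_k f_k(x) divided by Σ_j w_j f_j(x).
Component likelihoods at x = 3:
  L_I = 0.128
  L_II = 0.092781
Weight by the priors:
  w_I·L_I = 0.14 × 0.128 = 0.01792
  w_II·L_II = 0.86 × 0.092781 = 0.0797917
Evidence: 0.01792 + 0.0797917 = 0.0977117
P(Intensity II | data) = 0.0797917 / 0.0977117 ≈ 0.8166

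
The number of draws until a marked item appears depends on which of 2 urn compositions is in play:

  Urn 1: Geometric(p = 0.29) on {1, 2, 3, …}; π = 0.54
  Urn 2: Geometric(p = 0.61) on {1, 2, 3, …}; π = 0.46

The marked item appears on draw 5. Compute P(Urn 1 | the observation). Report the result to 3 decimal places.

0.860

Apply Bayes' rule: the posterior for each component is proportional to its prior times its likelihood at x.
Evaluate each component's likelihood at the observed value:
  p_1 = 0.0736939
  p_2 = 0.014112
Weight by the priors:
  P(Z=1)·p_1 = 0.54 × 0.0736939 = 0.0397947
  P(Z=2)·p_2 = 0.46 × 0.014112 = 0.00649152
Normaliser: 0.0397947 + 0.00649152 = 0.0462862
P(Urn 1 | x) = 0.0397947 / 0.0462862 ≈ 0.860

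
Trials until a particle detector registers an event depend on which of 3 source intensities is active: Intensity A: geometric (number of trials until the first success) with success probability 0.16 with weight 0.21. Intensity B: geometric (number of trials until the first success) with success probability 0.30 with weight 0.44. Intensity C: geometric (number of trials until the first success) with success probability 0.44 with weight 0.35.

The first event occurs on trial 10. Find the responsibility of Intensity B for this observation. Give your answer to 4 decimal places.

0.4049

Apply Bayes' rule: the posterior for each component is proportional to its prior times its likelihood at x.
Evaluate each component's likelihood at the observed value:
  f_A = 0.16·(1−0.16)^9 = 0.16·0.208216 = 0.0333145
  f_B = 0.30·(1−0.30)^9 = 0.30·0.0403536 = 0.0121061
  f_C = 0.44·(1−0.44)^9 = 0.44·0.00541617 = 0.00238311
Unnormalised posteriors:
  π_A·f_A = 0.21 × 0.0333145 = 0.00699605
  π_B·f_B = 0.44 × 0.0121061 = 0.00532668
  π_C·f_C = 0.35 × 0.00238311 = 0.00083409
Normaliser: 0.00699605 + 0.00532668 + 0.00083409 = 0.0131568
P(Intensity B | 10) ≈ 0.4049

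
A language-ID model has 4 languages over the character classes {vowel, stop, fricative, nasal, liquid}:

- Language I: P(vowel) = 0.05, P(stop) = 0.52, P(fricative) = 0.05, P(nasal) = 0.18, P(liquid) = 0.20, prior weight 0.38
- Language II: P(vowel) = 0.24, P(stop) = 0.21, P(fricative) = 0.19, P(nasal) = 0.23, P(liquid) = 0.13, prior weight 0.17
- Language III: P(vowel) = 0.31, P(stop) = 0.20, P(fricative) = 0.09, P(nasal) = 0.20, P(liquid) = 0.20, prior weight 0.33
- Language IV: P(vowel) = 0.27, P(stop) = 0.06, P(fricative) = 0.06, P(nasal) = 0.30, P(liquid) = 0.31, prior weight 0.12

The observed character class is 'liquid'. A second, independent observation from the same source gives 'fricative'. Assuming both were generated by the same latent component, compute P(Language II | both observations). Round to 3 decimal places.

0.260

Apply Bayes' rule: the posterior for each component is proportional to its prior times its likelihood at x.
Since both observations come from the same component, the likelihood for component k is f_k(x₁)·f_k(x₂).
  L_I = [0.2] × [0.05] = 0.01
  L_II = [0.13] × [0.19] = 0.0247
  L_III = [0.2] × [0.09] = 0.018
  L_IV = [0.31] × [0.06] = 0.0186
Unnormalised posteriors:
  π_I·L_I = 0.38 × 0.01 = 0.0038
  π_II·L_II = 0.17 × 0.0247 = 0.004199
  π_III·L_III = 0.33 × 0.018 = 0.00594
  π_IV·L_IV = 0.12 × 0.0186 = 0.002232
Denominator: 0.0038 + 0.004199 + 0.00594 + 0.002232 = 0.016171
P(Language II | x₁,x₂) = 0.004199 / 0.016171 ≈ 0.260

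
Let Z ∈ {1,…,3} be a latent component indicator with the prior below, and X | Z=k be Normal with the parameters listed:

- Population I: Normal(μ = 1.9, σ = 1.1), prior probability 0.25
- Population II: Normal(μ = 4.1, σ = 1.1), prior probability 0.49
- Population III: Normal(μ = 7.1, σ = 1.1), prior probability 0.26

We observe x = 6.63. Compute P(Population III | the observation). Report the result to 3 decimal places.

Posterior ∝ prior × likelihood, so P(k | x) ∝ π_k f_k(x); normalise over all components.
Normal densities:
  p_I = (1/(1.1·√(2π)))·exp(−(6.63−1.9)²/(2·1.1²)) = 0.362675·exp(-9.24500) = 3.5032e-05
  p_II = (1/(1.1·√(2π)))·exp(−(6.63−4.1)²/(2·1.1²)) = 0.362675·exp(-2.64500) = 0.0257519
  p_III = (1/(1.1·√(2π)))·exp(−(6.63−7.1)²/(2·1.1²)) = 0.362675·exp(-0.09128) = 0.331035
Weight by the priors:
  π_I·p_I = 0.25 × 3.5032e-05 = 8.758e-06
  π_II·p_II = 0.49 × 0.0257519 = 0.0126184
  π_III·p_III = 0.26 × 0.331035 = 0.0860692
Denominator: 8.758e-06 + 0.0126184 + 0.0860692 = 0.0986964
Responsibility of Population III: 0.0860692 / 0.0986964 ≈ 0.872

0.872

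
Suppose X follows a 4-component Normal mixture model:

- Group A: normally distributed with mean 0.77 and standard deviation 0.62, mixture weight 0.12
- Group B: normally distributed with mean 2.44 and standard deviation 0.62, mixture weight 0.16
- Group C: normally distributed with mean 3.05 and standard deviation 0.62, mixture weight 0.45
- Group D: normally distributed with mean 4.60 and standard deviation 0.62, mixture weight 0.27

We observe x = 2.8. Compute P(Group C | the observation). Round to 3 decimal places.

0.748

P(component k | x) = P(Z=k)·f_k(x) / marginal(x), where marginal(x) = Σ_j P(Z=j)·f_j(x).
Normal densities:
  p_A = (1/(0.62·√(2π)))·exp(−(2.8−0.77)²/(2·0.62²)) = 0.643455·exp(-5.36017) = 0.0030243
  p_B = (1/(0.62·√(2π)))·exp(−(2.8−2.44)²/(2·0.62²)) = 0.643455·exp(-0.16857) = 0.543635
  p_C = (1/(0.62·√(2π)))·exp(−(2.8−3.05)²/(2·0.62²)) = 0.643455·exp(-0.08130) = 0.593215
  p_D = (1/(0.62·√(2π)))·exp(−(2.8−4.60)²/(2·0.62²)) = 0.643455·exp(-4.21436) = 0.00951141
Weight by the priors:
  P(Z=A)·p_A = 0.12 × 0.0030243 = 0.000362916
  P(Z=B)·p_B = 0.16 × 0.543635 = 0.0869816
  P(Z=C)·p_C = 0.45 × 0.593215 = 0.266947
  P(Z=D)·p_D = 0.27 × 0.00951141 = 0.00256808
Denominator: 0.000362916 + 0.0869816 + 0.266947 + 0.00256808 = 0.356859
P(Group C | 2.8) = 0.266947 / 0.356859 ≈ 0.748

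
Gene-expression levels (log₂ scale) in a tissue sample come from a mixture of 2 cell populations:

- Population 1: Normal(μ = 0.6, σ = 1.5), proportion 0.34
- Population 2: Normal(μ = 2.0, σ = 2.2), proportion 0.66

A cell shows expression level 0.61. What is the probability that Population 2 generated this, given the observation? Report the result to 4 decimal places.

The responsibility of component k is π_k f_k(x) divided by Σ_j π_j f_j(x).
Evaluate each component's likelihood at the observed value:
  f_1 = (1/(1.5·√(2π)))·exp(−(0.61−0.6)²/(2·1.5²)) = 0.265962·exp(-0.00002) = 0.265956
  f_2 = (1/(2.2·√(2π)))·exp(−(0.61−2.0)²/(2·2.2²)) = 0.181337·exp(-0.19960) = 0.148526
Weight by the priors:
  π_1·f_1 = 0.34 × 0.265956 = 0.0904249
  π_2·f_2 = 0.66 × 0.148526 = 0.0980274
Normaliser: 0.0904249 + 0.0980274 = 0.188452
So the posterior for Population 2 is 0.0980274 / 0.188452 ≈ 0.5202.

0.5202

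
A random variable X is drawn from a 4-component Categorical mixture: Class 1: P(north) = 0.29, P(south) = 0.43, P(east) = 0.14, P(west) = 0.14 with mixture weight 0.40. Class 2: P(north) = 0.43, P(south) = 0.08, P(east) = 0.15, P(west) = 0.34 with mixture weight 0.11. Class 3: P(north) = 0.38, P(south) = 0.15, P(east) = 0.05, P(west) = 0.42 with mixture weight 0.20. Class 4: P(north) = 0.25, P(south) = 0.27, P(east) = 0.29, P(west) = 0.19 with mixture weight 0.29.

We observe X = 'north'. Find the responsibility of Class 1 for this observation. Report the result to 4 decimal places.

0.3720

P(component k | x) = π_k·f_k(x) / marginal(x), where marginal(x) = Σ_j π_j·f_j(x).
Categorical probabilities:
  p_1 = 0.29
  p_2 = 0.43
  p_3 = 0.38
  p_4 = 0.25
Unnormalised posteriors:
  π_1·p_1 = 0.40 × 0.29 = 0.116
  π_2·p_2 = 0.11 × 0.43 = 0.0473
  π_3·p_3 = 0.20 × 0.38 = 0.076
  π_4·p_4 = 0.29 × 0.25 = 0.0725
Sum: 0.116 + 0.0473 + 0.076 + 0.0725 = 0.3118
P(Class 1 | the observation) = 0.116 / 0.3118 ≈ 0.3720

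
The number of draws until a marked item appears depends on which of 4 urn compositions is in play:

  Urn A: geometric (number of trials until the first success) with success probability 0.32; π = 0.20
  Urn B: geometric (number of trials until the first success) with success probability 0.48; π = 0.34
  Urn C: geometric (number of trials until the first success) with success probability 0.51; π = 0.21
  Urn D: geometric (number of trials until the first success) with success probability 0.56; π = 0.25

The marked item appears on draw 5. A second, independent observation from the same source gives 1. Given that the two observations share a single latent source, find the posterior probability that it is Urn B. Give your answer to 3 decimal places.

Posterior ∝ prior × likelihood, so P(k | x) ∝ P(Z=k) f_k(x); normalise over all components.
Since both observations come from the same component, the likelihood for component k is f_k(x₁)·f_k(x₂).
  L_A = [0.0684204] × [0.32] = 0.0218945
  L_B = [0.0350958] × [0.48] = 0.016846
  L_C = [0.0294005] × [0.51] = 0.0149942
  L_D = [0.0209893] × [0.56] = 0.011754
Prior × likelihood for each component:
  P(Z=A)·L_A = 0.20 × 0.0218945 = 0.00437891
  P(Z=B)·L_B = 0.34 × 0.016846 = 0.00572763
  P(Z=C)·L_C = 0.21 × 0.0149942 = 0.00314879
  P(Z=D)·L_D = 0.25 × 0.011754 = 0.00293851
Marginal: 0.00437891 + 0.00572763 + 0.00314879 + 0.00293851 = 0.0161938
P(Urn B | x) ≈ 0.354

0.354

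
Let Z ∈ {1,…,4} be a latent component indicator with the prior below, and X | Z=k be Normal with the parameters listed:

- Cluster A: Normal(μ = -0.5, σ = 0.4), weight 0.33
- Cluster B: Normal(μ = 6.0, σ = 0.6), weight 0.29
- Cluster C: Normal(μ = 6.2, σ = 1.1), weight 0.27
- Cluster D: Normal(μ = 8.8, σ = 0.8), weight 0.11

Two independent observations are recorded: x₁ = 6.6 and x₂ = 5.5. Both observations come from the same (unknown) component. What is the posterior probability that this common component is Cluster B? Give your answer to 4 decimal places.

By Bayes' theorem, P(k | x) = π_k f_k(x) / Σ_j π_j f_j(x).
Since both observations come from the same component, the likelihood for component k is f_k(x₁)·f_k(x₂).
  f_A = [(1/(0.4·√(2π)))·exp(−(6.6−-0.5)²/(2·0.4²)) = 0.997356·exp(-157.53125) = 3.83617e-69] × [1.38268e-49] = 5.30418e-118
  f_B = [(1/(0.6·√(2π)))·exp(−(6.6−6.0)²/(2·0.6²)) = 0.664904·exp(-0.50000) = 0.403285] × [0.469853] = 0.189485
  f_C = [(1/(1.1·√(2π)))·exp(−(6.6−6.2)²/(2·1.1²)) = 0.362675·exp(-0.06612) = 0.339472] × [0.296198] = 0.100551
  f_D = [(1/(0.8·√(2π)))·exp(−(6.6−8.8)²/(2·0.8²)) = 0.498678·exp(-3.78125) = 0.011367] × [0.000100676] = 1.14437e-06
Unnormalised posteriors:
  π_A·f_A = 0.33 × 5.30418e-118 = 1.75038e-118
  π_B·f_B = 0.29 × 0.189485 = 0.0549505
  π_C·f_C = 0.27 × 0.100551 = 0.0271487
  π_D·f_D = 0.11 × 1.14437e-06 = 1.25881e-07
Evidence: 1.75038e-118 + 0.0549505 + 0.0271487 + 1.25881e-07 = 0.0820993
Responsibility of Cluster B: 0.0549505 / 0.0820993 ≈ 0.6693

0.6693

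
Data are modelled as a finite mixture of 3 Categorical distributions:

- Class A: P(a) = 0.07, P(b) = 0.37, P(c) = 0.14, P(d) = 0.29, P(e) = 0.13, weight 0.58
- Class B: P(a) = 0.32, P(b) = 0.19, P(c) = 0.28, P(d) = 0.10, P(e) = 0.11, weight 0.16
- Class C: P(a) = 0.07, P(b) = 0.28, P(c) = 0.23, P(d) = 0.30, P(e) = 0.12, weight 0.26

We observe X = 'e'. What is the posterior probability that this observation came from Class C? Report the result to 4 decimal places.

The responsibility of component k is P(Z=k) f_k(x) divided by Σ_j P(Z=j) f_j(x).
Component likelihoods at x = 'e':
  p_A = P(e | comp) = 0.13
  p_B = P(e | comp) = 0.11
  p_C = P(e | comp) = 0.12
Unnormalised posteriors:
  P(Z=A)·p_A = 0.58 × 0.13 = 0.0754
  P(Z=B)·p_B = 0.16 × 0.11 = 0.0176
  P(Z=C)·p_C = 0.26 × 0.12 = 0.0312
Normaliser: 0.0754 + 0.0176 + 0.0312 = 0.1242
So the posterior for Class C is 0.0312 / 0.1242 ≈ 0.2512.

0.2512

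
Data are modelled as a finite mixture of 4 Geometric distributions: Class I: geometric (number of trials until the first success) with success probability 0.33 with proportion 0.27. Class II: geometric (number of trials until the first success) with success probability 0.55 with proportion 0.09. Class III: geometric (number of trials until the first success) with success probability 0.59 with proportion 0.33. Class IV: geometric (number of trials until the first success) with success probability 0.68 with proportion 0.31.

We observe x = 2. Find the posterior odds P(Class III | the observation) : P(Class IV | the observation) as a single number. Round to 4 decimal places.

Since P(k|x) ∝ π_k f_k(x), the posterior odds are π_i f_i(x) / (π_j f_j(x)).
Component likelihoods at x = 2:
  p_I = 0.33·(1−0.33)^1 = 0.33·0.67 = 0.2211
  p_II = 0.55·(1−0.55)^1 = 0.55·0.45 = 0.2475
  p_III = 0.59·(1−0.59)^1 = 0.59·0.41 = 0.2419
  p_IV = 0.68·(1−0.68)^1 = 0.68·0.32 = 0.2176
0.079827 / 0.067456 ≈ 1.1834

1.1834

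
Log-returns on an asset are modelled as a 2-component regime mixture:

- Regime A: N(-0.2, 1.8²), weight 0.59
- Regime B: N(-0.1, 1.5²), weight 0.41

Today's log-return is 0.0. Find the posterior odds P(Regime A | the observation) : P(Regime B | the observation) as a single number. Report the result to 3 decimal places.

1.194

The posterior odds equal the prior odds times the likelihood ratio: (P(Z=i)/P(Z=j))·(f_i(x)/f_j(x)).
Normal densities:
  L_A = 0.220271
  L_B = 0.265371
Posterior odds = (P(Z=A)·L_A) / (P(Z=B)·L_B) = (0.59·0.220271) / (0.41·0.265371) = 0.12996 / 0.108802 ≈ 1.194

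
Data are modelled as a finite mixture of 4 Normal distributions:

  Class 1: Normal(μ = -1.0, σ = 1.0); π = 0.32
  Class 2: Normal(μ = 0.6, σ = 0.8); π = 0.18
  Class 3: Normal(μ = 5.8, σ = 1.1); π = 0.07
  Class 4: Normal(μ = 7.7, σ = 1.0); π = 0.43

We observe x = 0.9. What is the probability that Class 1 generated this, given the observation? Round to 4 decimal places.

Apply Bayes' rule: the posterior for each component is proportional to its prior times its likelihood at x.
Component likelihoods at x = 0.9:
  f_1 = (1/(1.0·√(2π)))·exp(−(0.9−-1.0)²/(2·1.0²)) = 0.398942·exp(-1.80500) = 0.0656158
  f_2 = (1/(0.8·√(2π)))·exp(−(0.9−0.6)²/(2·0.8²)) = 0.498678·exp(-0.07031) = 0.464819
  f_3 = (1/(1.1·√(2π)))·exp(−(0.9−5.8)²/(2·1.1²)) = 0.362675·exp(-9.92149) = 1.78103e-05
  f_4 = (1/(1.0·√(2π)))·exp(−(0.9−7.7)²/(2·1.0²)) = 0.398942·exp(-23.12000) = 3.63096e-11
Unnormalised posteriors:
  π_1·f_1 = 0.32 × 0.0656158 = 0.0209971
  π_2·f_2 = 0.18 × 0.464819 = 0.0836674
  π_3·f_3 = 0.07 × 1.78103e-05 = 1.24672e-06
  π_4·f_4 = 0.43 × 3.63096e-11 = 1.56131e-11
Sum: 0.0209971 + 0.0836674 + 1.24672e-06 + 1.56131e-11 = 0.104666
P(Class 1 | x) ≈ 0.2006

0.2006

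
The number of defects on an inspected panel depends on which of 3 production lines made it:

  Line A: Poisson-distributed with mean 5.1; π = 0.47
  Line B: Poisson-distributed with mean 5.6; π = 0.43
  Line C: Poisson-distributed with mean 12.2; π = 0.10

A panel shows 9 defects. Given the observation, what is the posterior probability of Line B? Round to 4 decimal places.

0.4703

P(component k | x) = P(Z=k)·f_k(x) / marginal(x), where marginal(x) = Σ_j P(Z=j)·f_j(x).
Component likelihoods at x = 9 defects:
  p_A = e^(−5.1)·5.1^9/9! = 0.0392163
  p_B = e^(−5.6)·5.6^9/9! = 0.0551925
  p_C = e^(−12.2)·12.2^9/9! = 0.0830009
Prior × likelihood for each component:
  P(Z=A)·p_A = 0.47 × 0.0392163 = 0.0184317
  P(Z=B)·p_B = 0.43 × 0.0551925 = 0.0237328
  P(Z=C)·p_C = 0.10 × 0.0830009 = 0.00830009
Sum: 0.0184317 + 0.0237328 + 0.00830009 = 0.0504645
P(Line B | the observation) ≈ 0.4703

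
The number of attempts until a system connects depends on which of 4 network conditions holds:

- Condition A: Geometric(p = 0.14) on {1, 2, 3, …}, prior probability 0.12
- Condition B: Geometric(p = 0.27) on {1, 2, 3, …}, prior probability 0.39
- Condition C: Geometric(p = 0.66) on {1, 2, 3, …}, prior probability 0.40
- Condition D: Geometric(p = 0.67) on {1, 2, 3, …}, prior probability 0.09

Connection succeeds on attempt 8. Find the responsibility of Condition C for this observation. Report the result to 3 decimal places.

By Bayes' theorem, P(k | x) = π_k f_k(x) / Σ_j π_j f_j(x).
Component likelihoods at x = 8:
  L_A = 0.14·(1−0.14)^7 = 0.14·0.347928 = 0.0487099
  L_B = 0.27·(1−0.27)^7 = 0.27·0.110474 = 0.029828
  L_C = 0.66·(1−0.66)^7 = 0.66·0.000525234 = 0.000346654
  L_D = 0.67·(1−0.67)^7 = 0.67·0.000426184 = 0.000285544
Multiply by the mixture weights:
  π_A·L_A = 0.12 × 0.0487099 = 0.00584519
  π_B·L_B = 0.39 × 0.029828 = 0.0116329
  π_C·L_C = 0.40 × 0.000346654 = 0.000138662
  π_D·L_D = 0.09 × 0.000285544 = 2.56989e-05
Denominator: 0.00584519 + 0.0116329 + 0.000138662 + 2.56989e-05 = 0.0176425
So the posterior for Condition C is 0.000138662 / 0.0176425 ≈ 0.008.

0.008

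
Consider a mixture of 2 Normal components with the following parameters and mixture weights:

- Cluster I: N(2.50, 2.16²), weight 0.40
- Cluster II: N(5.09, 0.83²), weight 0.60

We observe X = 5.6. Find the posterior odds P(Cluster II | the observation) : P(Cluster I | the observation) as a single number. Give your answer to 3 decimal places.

9.052

Only the two components matter; the odds are (P(Z=i) f_i(x)) / (P(Z=j) f_j(x)).
Normal densities:
  f_I = (1/(2.16·√(2π)))·exp(−(5.6−2.50)²/(2·2.16²)) = 0.184696·exp(-1.02988) = 0.0659456
  f_II = (1/(0.83·√(2π)))·exp(−(5.6−5.09)²/(2·0.83²)) = 0.480653·exp(-0.18878) = 0.397966
Posterior odds = (P(Z=II)·f_II) / (P(Z=I)·f_I) = (0.60·0.397966) / (0.40·0.0659456) = 0.23878 / 0.0263782 ≈ 9.052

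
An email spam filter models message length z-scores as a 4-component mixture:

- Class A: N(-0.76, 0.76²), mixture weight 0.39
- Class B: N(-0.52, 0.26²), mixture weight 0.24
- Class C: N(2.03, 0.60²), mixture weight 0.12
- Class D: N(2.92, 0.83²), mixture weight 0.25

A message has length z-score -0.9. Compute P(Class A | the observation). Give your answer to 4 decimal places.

Posterior ∝ prior × likelihood, so P(k | x) ∝ P(Z=k) f_k(x); normalise over all components.
Evaluate each component's likelihood at the observed value:
  p_A = 0.516093
  p_B = 0.527339
  p_C = 4.41022e-06
  p_D = 1.20832e-05
Multiply by the mixture weights:
  P(Z=A)·p_A = 0.39 × 0.516093 = 0.201276
  P(Z=B)·p_B = 0.24 × 0.527339 = 0.126561
  P(Z=C)·p_C = 0.12 × 4.41022e-06 = 5.29227e-07
  P(Z=D)·p_D = 0.25 × 1.20832e-05 = 3.02079e-06
Normaliser: 0.201276 + 0.126561 + 5.29227e-07 + 3.02079e-06 = 0.327841
Responsibility of Class A: 0.201276 / 0.327841 ≈ 0.6139

0.6139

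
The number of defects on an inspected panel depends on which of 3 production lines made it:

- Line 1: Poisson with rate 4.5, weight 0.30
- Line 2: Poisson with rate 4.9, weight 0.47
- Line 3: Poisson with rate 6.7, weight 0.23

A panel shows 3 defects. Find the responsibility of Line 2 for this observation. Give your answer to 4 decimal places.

By Bayes' theorem, P(k | x) = π_k f_k(x) / Σ_j π_j f_j(x).
Evaluate each component's likelihood at the observed value:
  f_1 = 0.168718
  f_2 = 0.146014
  f_3 = 0.0617021
Unnormalised posteriors:
  π_1·f_1 = 0.30 × 0.168718 = 0.0506154
  π_2·f_2 = 0.47 × 0.146014 = 0.0686265
  π_3·f_3 = 0.23 × 0.0617021 = 0.0141915
Sum: 0.0506154 + 0.0686265 + 0.0141915 = 0.133433
P(Line 2 | 3 defects) ≈ 0.5143

0.5143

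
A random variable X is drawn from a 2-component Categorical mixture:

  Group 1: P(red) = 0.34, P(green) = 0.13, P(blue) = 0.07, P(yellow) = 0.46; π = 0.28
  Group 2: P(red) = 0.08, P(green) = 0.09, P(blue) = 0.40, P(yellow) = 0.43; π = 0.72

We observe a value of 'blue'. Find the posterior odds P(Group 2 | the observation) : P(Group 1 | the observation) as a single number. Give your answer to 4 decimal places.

14.6939

Only the two components matter; the odds are (π_i f_i(x)) / (π_j f_j(x)).
Component likelihoods at x = 'blue':
  p_1 = 0.07
  p_2 = 0.4
Odds = (0.72/0.28) × (0.4/0.07) = 2.57143 × 5.71429 ≈ 14.6939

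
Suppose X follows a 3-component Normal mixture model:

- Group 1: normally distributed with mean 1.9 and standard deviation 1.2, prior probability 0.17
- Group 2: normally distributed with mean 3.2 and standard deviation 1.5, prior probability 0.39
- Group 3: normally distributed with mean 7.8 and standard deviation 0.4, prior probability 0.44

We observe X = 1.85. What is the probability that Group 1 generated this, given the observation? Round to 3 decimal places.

0.449

The responsibility of component k is P(Z=k) f_k(x) divided by Σ_j P(Z=j) f_j(x).
Normal densities:
  f_1 = 0.332163
  f_2 = 0.17739
  f_3 = 8.94602e-49
Weight by the priors:
  P(Z=1)·f_1 = 0.17 × 0.332163 = 0.0564678
  P(Z=2)·f_2 = 0.39 × 0.17739 = 0.0691822
  P(Z=3)·f_3 = 0.44 × 8.94602e-49 = 3.93625e-49
Evidence: 0.0564678 + 0.0691822 + 3.93625e-49 = 0.12565
Responsibility of Group 1: 0.0564678 / 0.12565 ≈ 0.449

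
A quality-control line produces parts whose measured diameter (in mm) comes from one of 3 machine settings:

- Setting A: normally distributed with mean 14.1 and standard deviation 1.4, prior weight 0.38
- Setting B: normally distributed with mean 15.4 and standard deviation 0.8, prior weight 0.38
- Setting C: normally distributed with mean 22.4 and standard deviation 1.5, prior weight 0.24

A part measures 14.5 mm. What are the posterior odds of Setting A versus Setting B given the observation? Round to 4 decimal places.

The posterior odds equal the prior odds times the likelihood ratio: (P(Z=i)/P(Z=j))·(f_i(x)/f_j(x)).
Component likelihoods at x = 14.5 mm:
  L_A = 0.273562
  L_B = 0.264846
  L_C = 2.52137e-07
Odds = (0.38/0.38) × (0.273562/0.264846) = 1 × 1.03291 ≈ 1.0329

1.0329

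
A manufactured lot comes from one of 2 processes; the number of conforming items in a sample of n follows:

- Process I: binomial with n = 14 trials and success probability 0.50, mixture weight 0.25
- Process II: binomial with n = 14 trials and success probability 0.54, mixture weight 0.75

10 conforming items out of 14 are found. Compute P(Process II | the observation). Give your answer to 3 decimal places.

By Bayes' theorem, P(k | x) = π_k f_k(x) / Σ_j π_j f_j(x).
Evaluate each component's likelihood at the observed value:
  L_I = 0.0610962
  L_II = 0.0944937
Weight by the priors:
  π_I·L_I = 0.25 × 0.0610962 = 0.015274
  π_II·L_II = 0.75 × 0.0944937 = 0.0708703
Evidence: 0.015274 + 0.0708703 = 0.0861443
Responsibility of Process II: 0.0708703 / 0.0861443 ≈ 0.823

0.823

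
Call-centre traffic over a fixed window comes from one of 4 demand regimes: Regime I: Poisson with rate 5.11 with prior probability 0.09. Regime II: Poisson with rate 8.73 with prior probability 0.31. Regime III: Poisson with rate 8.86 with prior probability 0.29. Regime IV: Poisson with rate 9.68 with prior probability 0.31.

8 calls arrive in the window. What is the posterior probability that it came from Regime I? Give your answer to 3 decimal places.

Apply Bayes' rule: the posterior for each component is proportional to its prior times its likelihood at x.
Component likelihoods at x = 8 calls:
  L_I = e^(−5.11)·5.11^8/8! = 0.0695988
  L_II = e^(−8.73)·8.73^8/8! = 0.13527
  L_III = e^(−8.86)·8.86^8/8! = 0.13369
  L_IV = e^(−9.68)·9.68^8/8! = 0.11954
Prior × likelihood for each component:
  P(Z=I)·L_I = 0.09 × 0.0695988 = 0.00626389
  P(Z=II)·L_II = 0.31 × 0.13527 = 0.0419338
  P(Z=III)·L_III = 0.29 × 0.13369 = 0.0387702
  P(Z=IV)·L_IV = 0.31 × 0.11954 = 0.0370573
Normaliser: 0.00626389 + 0.0419338 + 0.0387702 + 0.0370573 = 0.124025
Responsibility of Regime I: 0.00626389 / 0.124025 ≈ 0.051

0.051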